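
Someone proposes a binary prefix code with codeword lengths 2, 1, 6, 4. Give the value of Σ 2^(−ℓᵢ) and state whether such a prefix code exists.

With common denominator 2^6 = 64: Σ 2^(−ℓᵢ) = 16/64 + 32/64 + 1/64 + 4/64 = 53/64 = 0.828125.
Kraft's inequality requires Σ ≤ 1; here Σ = 0.828125 ≤ 1, so such a prefix code exists.

0.828125; yes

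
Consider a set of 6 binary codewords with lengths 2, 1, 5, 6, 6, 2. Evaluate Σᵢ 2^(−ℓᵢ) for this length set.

With common denominator 2^6 = 64: Σ 2^(−ℓᵢ) = 16/64 + 32/64 + 2/64 + 1/64 + 1/64 + 16/64 = 68/64 = 1.0625.

1.0625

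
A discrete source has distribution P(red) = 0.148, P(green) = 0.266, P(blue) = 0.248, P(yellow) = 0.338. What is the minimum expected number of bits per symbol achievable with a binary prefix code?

Repeatedly combine the two least-probable nodes; the expected code length is the sum of the merged weights.
merge 37/250 + 31/125 → 99/250
merge 133/500 + 169/500 → 151/250
merge 99/250 + 151/250 → 1
L = 99/250 + 151/250 + 1 = 2 bits/symbol.

2 bits/symbol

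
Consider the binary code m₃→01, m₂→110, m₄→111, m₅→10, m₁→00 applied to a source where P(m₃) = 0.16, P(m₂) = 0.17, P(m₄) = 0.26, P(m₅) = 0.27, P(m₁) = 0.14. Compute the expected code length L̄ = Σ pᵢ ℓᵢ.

2.43 bits/symbol

L̄ = Σ pᵢ·ℓᵢ = 0.16·2 + 0.17·3 + 0.26·3 + 0.27·2 + 0.14·2 = 2.43 bits/symbol.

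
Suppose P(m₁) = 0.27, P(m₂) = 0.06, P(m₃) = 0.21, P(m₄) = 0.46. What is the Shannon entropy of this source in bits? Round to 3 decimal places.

H = −Σ pᵢ log₂ pᵢ.
−0.27·log₂(0.27) = 0.5100
−0.06·log₂(0.06) = 0.2435
−0.21·log₂(0.21) = 0.4728
−0.46·log₂(0.46) = 0.5153
Sum ≈ 1.7417 → 1.742 bits.

1.742 bits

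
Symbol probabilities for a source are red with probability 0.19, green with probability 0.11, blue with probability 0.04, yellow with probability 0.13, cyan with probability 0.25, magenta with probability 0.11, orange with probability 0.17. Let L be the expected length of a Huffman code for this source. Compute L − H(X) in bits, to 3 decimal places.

0.051 bits

Entropy H = −Σ p log₂ p ≈ 2.6588 bits.
Huffman merges: 1/25+11/100→3/20; 11/100+13/100→6/25; 3/20+17/100→8/25; 19/100+6/25→43/100; 1/4+8/25→57/100; 43/100+57/100→1. L = 271/100 ≈ 2.7100.
L − H = 2.7100 − 2.6588 = 0.051 bits.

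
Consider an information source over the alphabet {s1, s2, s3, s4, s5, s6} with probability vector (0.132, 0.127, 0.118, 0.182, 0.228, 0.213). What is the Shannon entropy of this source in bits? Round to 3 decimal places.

H = −Σ pᵢ log₂ pᵢ.
−0.132·log₂(0.132) = 0.3856
−0.127·log₂(0.127) = 0.3781
−0.118·log₂(0.118) = 0.3638
−0.182·log₂(0.182) = 0.4474
−0.228·log₂(0.228) = 0.4863
−0.213·log₂(0.213) = 0.4752
Sum ≈ 2.5364 → 2.536 bits.

2.536 bits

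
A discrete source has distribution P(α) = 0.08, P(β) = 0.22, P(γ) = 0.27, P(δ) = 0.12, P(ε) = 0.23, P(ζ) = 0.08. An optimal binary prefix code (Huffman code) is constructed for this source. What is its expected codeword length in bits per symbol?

Repeatedly combine the two least-probable nodes; the expected code length is the sum of the merged weights.
merge 2/25 + 2/25 → 4/25
merge 3/25 + 4/25 → 7/25
merge 11/50 + 23/100 → 9/20
merge 27/100 + 7/25 → 11/20
merge 9/20 + 11/20 → 1
L = 4/25 + 7/25 + 9/20 + 11/20 + 1 = 61/25 = 2.44 bits/symbol.

2.44 bits/symbol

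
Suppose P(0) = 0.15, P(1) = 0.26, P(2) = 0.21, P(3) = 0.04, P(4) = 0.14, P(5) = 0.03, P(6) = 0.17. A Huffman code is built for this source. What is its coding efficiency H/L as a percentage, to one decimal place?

Entropy H = −Σ p log₂ p ≈ 2.5579 bits.
Huffman merges: 3/100+1/25→7/100; 7/100+7/50→21/100; 3/20+17/100→8/25; 21/100+21/100→21/50; 13/50+8/25→29/50; 21/50+29/50→1. L = 13/5 ≈ 2.6000.
Efficiency = H/L = 2.5579/2.6000 = 98.4%.

98.4%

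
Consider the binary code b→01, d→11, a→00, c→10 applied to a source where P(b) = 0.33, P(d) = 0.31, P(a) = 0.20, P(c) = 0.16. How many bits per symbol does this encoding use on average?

2 bits/symbol

L̄ = Σ pᵢ·ℓᵢ = 0.33·2 + 0.31·2 + 0.20·2 + 0.16·2 = 2 bits/symbol.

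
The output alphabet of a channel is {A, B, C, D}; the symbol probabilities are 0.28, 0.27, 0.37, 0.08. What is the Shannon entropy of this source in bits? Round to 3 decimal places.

1.846 bits

H = −Σ pᵢ log₂ pᵢ.
−0.28·log₂(0.28) = 0.5142
−0.27·log₂(0.27) = 0.5100
−0.37·log₂(0.37) = 0.5307
−0.08·log₂(0.08) = 0.2915
Sum ≈ 1.8465 → 1.846 bits.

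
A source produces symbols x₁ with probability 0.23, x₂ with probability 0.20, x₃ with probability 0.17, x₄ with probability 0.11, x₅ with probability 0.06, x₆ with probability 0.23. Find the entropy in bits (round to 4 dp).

2.4681 bits

H = −Σ pᵢ log₂ pᵢ.
−0.23·log₂(0.23) = 0.4877
−0.20·log₂(0.20) = 0.4644
−0.17·log₂(0.17) = 0.4346
−0.11·log₂(0.11) = 0.3503
−0.06·log₂(0.06) = 0.2435
−0.23·log₂(0.23) = 0.4877
Sum ≈ 2.4681 → 2.4681 bits.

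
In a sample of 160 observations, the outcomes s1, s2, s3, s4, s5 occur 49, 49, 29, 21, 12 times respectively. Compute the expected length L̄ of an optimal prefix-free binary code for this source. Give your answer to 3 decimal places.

Probabilities are the counts divided by 160.
Repeatedly combine the two least-probable nodes; the expected code length is the sum of the merged weights.
merge 3/40 + 21/160 → 33/160
merge 29/160 + 33/160 → 31/80
merge 49/160 + 49/160 → 49/80
merge 31/80 + 49/80 → 1
L = 33/160 + 31/80 + 49/80 + 1 = 353/160 ≈ 2.206 bits/symbol.

2.206 bits/symbol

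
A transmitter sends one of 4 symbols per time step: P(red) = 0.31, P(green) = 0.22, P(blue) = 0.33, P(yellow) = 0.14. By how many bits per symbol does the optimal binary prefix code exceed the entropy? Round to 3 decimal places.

0.071 bits

Entropy H = −Σ p log₂ p ≈ 1.9293 bits.
Huffman merges: 7/50+11/50→9/25; 31/100+33/100→16/25; 9/25+16/25→1. L = 2 ≈ 2.0000.
L − H = 2.0000 − 1.9293 = 0.071 bits.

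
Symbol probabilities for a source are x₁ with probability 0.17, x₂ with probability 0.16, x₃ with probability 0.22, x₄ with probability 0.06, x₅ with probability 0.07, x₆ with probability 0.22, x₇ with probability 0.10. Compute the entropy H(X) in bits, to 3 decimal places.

H = −Σ pᵢ log₂ pᵢ.
−0.17·log₂(0.17) = 0.4346
−0.16·log₂(0.16) = 0.4230
−0.22·log₂(0.22) = 0.4806
−0.06·log₂(0.06) = 0.2435
−0.07·log₂(0.07) = 0.2686
−0.22·log₂(0.22) = 0.4806
−0.10·log₂(0.10) = 0.3322
Sum ≈ 2.6630 → 2.663 bits.

2.663 bits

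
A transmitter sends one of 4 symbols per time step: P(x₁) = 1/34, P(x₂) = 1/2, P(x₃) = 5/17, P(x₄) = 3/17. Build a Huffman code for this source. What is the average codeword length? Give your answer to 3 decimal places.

Repeatedly combine the two least-probable nodes; the expected code length is the sum of the merged weights.
merge 1/34 + 3/17 → 7/34
merge 7/34 + 5/17 → 1/2
merge 1/2 + 1/2 → 1
L = 7/34 + 1/2 + 1 = 29/17 ≈ 1.706 bits/symbol.

1.706 bits/symbol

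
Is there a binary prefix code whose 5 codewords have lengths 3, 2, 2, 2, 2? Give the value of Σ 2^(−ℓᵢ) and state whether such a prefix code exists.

1.125; no

With common denominator 2^3 = 8: Σ 2^(−ℓᵢ) = 1/8 + 2/8 + 2/8 + 2/8 + 2/8 = 9/8 = 1.125.
Kraft's inequality requires Σ ≤ 1; here Σ = 1.125 > 1, so no such prefix code exists.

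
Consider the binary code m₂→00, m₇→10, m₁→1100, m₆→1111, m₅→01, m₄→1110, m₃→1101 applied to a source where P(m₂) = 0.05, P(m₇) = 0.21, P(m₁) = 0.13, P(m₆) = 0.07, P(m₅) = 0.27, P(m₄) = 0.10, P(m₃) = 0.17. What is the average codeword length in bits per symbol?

L̄ = Σ pᵢ·ℓᵢ = 0.05·2 + 0.21·2 + 0.13·4 + 0.07·4 + 0.27·2 + 0.10·4 + 0.17·4 = 2.94 bits/symbol.

2.94 bits/symbol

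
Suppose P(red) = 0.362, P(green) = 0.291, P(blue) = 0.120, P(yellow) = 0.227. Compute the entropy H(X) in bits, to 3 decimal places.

H = −Σ pᵢ log₂ pᵢ.
−0.362·log₂(0.362) = 0.5307
−0.291·log₂(0.291) = 0.5182
−0.120·log₂(0.120) = 0.3671
−0.227·log₂(0.227) = 0.4856
Sum ≈ 1.9016 → 1.902 bits.

1.902 bits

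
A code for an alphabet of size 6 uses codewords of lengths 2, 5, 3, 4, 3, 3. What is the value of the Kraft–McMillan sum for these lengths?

With common denominator 2^5 = 32: Σ 2^(−ℓᵢ) = 8/32 + 1/32 + 4/32 + 2/32 + 4/32 + 4/32 = 23/32 = 0.71875.

0.71875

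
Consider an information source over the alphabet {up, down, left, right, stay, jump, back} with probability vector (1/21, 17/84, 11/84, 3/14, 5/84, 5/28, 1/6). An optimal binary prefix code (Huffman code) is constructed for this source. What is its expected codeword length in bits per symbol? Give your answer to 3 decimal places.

Repeatedly combine the two least-probable nodes; the expected code length is the sum of the merged weights.
merge 1/21 + 5/84 → 3/28
merge 3/28 + 11/84 → 5/21
merge 1/6 + 5/28 → 29/84
merge 17/84 + 3/14 → 5/12
merge 5/21 + 29/84 → 7/12
merge 5/12 + 7/12 → 1
L = 3/28 + 5/21 + 29/84 + 5/12 + 7/12 + 1 = 113/42 ≈ 2.690 bits/symbol.

2.690 bits/symbol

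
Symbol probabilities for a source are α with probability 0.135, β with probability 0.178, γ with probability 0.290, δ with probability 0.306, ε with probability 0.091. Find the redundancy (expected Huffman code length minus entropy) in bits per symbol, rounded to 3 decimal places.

Entropy H = −Σ p log₂ p ≈ 2.1886 bits.
Huffman merges: 91/1000+27/200→113/500; 89/500+113/500→101/250; 29/100+153/500→149/250; 101/250+149/250→1. L = 1113/500 ≈ 2.2260.
L − H = 2.2260 − 2.1886 = 0.037 bits.

0.037 bits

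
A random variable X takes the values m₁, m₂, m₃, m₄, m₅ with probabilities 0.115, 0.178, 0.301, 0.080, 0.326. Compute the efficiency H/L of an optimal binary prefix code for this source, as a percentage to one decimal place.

97.6%

Entropy H = −Σ p log₂ p ≈ 2.1421 bits.
Huffman merges: 2/25+23/200→39/200; 89/500+39/200→373/1000; 301/1000+163/500→627/1000; 373/1000+627/1000→1. L = 439/200 ≈ 2.1950.
Efficiency = H/L = 2.1421/2.1950 = 97.6%.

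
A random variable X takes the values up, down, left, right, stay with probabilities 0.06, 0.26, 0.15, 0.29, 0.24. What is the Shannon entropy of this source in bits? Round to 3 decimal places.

2.171 bits

H = −Σ pᵢ log₂ pᵢ.
−0.06·log₂(0.06) = 0.2435
−0.26·log₂(0.26) = 0.5053
−0.15·log₂(0.15) = 0.4105
−0.29·log₂(0.29) = 0.5179
−0.24·log₂(0.24) = 0.4941
Sum ≈ 2.1714 → 2.171 bits.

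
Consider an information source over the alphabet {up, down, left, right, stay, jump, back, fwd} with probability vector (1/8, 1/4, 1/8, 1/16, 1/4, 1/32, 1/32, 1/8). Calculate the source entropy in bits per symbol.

2.6875 bits

Each probability is a power of 1/2, so log₂(1/p) is an integer.
H = Σ p·log₂(1/p) = 1/8·3 + 1/4·2 + 1/8·3 + 1/16·4 + 1/4·2 + 1/32·5 + 1/32·5 + 1/8·3 = 2.6875 bits.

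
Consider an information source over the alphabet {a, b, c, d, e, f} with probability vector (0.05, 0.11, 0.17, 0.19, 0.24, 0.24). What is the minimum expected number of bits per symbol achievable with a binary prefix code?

2.49 bits/symbol

Repeatedly combine the two least-probable nodes; the expected code length is the sum of the merged weights.
merge 1/20 + 11/100 → 4/25
merge 4/25 + 17/100 → 33/100
merge 19/100 + 6/25 → 43/100
merge 6/25 + 33/100 → 57/100
merge 43/100 + 57/100 → 1
L = 4/25 + 33/100 + 43/100 + 57/100 + 1 = 249/100 = 2.49 bits/symbol.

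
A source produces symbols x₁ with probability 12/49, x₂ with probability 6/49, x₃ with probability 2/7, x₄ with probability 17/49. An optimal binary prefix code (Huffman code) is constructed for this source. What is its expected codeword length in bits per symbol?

2 bits/symbol

Repeatedly combine the two least-probable nodes; the expected code length is the sum of the merged weights.
merge 6/49 + 12/49 → 18/49
merge 2/7 + 17/49 → 31/49
merge 18/49 + 31/49 → 1
L = 18/49 + 31/49 + 1 = 2 bits/symbol.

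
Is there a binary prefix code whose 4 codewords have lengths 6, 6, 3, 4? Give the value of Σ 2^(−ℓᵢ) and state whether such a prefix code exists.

0.21875; yes

With common denominator 2^6 = 64: Σ 2^(−ℓᵢ) = 1/64 + 1/64 + 8/64 + 4/64 = 14/64 = 0.21875.
Kraft's inequality requires Σ ≤ 1; here Σ = 0.21875 ≤ 1, so such a prefix code exists.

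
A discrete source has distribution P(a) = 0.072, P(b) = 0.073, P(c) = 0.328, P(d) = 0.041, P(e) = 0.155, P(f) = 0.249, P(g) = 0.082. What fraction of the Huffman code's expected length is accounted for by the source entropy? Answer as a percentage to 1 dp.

Entropy H = −Σ p log₂ p ≈ 2.4776 bits.
Huffman merges: 41/1000+9/125→113/1000; 73/1000+41/500→31/200; 113/1000+31/200→67/250; 31/200+249/1000→101/250; 67/250+41/125→149/250; 101/250+149/250→1. L = 317/125 ≈ 2.5360.
Efficiency = H/L = 2.4776/2.5360 = 97.7%.

97.7%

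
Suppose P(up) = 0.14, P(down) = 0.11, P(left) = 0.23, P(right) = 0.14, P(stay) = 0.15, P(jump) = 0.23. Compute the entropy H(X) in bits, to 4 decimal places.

H = −Σ pᵢ log₂ pᵢ.
−0.14·log₂(0.14) = 0.3971
−0.11·log₂(0.11) = 0.3503
−0.23·log₂(0.23) = 0.4877
−0.14·log₂(0.14) = 0.3971
−0.15·log₂(0.15) = 0.4105
−0.23·log₂(0.23) = 0.4877
Sum ≈ 2.5304 → 2.5304 bits.

2.5304 bits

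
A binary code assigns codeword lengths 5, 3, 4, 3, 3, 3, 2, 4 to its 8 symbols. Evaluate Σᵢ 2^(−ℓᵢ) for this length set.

With common denominator 2^5 = 32: Σ 2^(−ℓᵢ) = 1/32 + 4/32 + 2/32 + 4/32 + 4/32 + 4/32 + 8/32 + 2/32 = 29/32 = 0.90625.

0.90625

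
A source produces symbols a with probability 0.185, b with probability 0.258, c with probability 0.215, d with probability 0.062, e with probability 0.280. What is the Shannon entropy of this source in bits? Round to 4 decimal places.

2.1944 bits

H = −Σ pᵢ log₂ pᵢ.
−0.185·log₂(0.185) = 0.4504
−0.258·log₂(0.258) = 0.5043
−0.215·log₂(0.215) = 0.4768
−0.062·log₂(0.062) = 0.2487
−0.280·log₂(0.280) = 0.5142
Sum ≈ 2.1944 → 2.1944 bits.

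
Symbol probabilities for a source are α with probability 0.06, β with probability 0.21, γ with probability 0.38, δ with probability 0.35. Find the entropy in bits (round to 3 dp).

H = −Σ pᵢ log₂ pᵢ.
−0.06·log₂(0.06) = 0.2435
−0.21·log₂(0.21) = 0.4728
−0.38·log₂(0.38) = 0.5305
−0.35·log₂(0.35) = 0.5301
Sum ≈ 1.7769 → 1.777 bits.

1.777 bits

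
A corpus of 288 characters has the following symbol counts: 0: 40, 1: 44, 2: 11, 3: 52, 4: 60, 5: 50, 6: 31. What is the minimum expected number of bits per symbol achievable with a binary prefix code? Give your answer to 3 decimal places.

Probabilities are the counts divided by 288.
Repeatedly combine the two least-probable nodes; the expected code length is the sum of the merged weights.
merge 11/288 + 31/288 → 7/48
merge 5/36 + 7/48 → 41/144
merge 11/72 + 25/144 → 47/144
merge 13/72 + 5/24 → 7/18
merge 41/144 + 47/144 → 11/18
merge 7/18 + 11/18 → 1
L = 7/48 + 41/144 + 47/144 + 7/18 + 11/18 + 1 = 397/144 ≈ 2.757 bits/symbol.

2.757 bits/symbol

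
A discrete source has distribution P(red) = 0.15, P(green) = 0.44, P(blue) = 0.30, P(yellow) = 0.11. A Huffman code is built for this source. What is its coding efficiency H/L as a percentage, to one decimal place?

99.1%

Entropy H = −Σ p log₂ p ≈ 1.8031 bits.
Huffman merges: 11/100+3/20→13/50; 13/50+3/10→14/25; 11/25+14/25→1. L = 91/50 ≈ 1.8200.
Efficiency = H/L = 1.8031/1.8200 = 99.1%.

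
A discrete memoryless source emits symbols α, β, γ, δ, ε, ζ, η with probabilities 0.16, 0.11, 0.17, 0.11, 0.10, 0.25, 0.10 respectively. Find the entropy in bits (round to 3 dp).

2.723 bits

H = −Σ pᵢ log₂ pᵢ.
−0.16·log₂(0.16) = 0.4230
−0.11·log₂(0.11) = 0.3503
−0.17·log₂(0.17) = 0.4346
−0.11·log₂(0.11) = 0.3503
−0.10·log₂(0.10) = 0.3322
−0.25·log₂(0.25) = 0.5000
−0.10·log₂(0.10) = 0.3322
Sum ≈ 2.7226 → 2.723 bits.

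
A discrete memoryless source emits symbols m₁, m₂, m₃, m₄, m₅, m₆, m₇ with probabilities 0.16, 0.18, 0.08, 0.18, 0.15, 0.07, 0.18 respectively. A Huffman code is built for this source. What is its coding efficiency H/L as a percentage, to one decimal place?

Entropy H = −Σ p log₂ p ≈ 2.7295 bits.
Huffman merges: 7/100+2/25→3/20; 3/20+3/20→3/10; 4/25+9/50→17/50; 9/50+9/50→9/25; 3/10+17/50→16/25; 9/25+16/25→1. L = 279/100 ≈ 2.7900.
Efficiency = H/L = 2.7295/2.7900 = 97.8%.

97.8%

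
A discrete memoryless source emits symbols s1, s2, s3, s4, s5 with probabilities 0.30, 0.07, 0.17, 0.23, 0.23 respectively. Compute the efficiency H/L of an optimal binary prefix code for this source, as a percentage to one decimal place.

Entropy H = −Σ p log₂ p ≈ 2.1996 bits.
Huffman merges: 7/100+17/100→6/25; 23/100+23/100→23/50; 6/25+3/10→27/50; 23/50+27/50→1. L = 56/25 ≈ 2.2400.
Efficiency = H/L = 2.1996/2.2400 = 98.2%.

98.2%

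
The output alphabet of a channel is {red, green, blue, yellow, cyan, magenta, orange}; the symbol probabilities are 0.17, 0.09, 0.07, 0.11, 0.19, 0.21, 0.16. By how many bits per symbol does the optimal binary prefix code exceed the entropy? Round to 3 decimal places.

0.043 bits

Entropy H = −Σ p log₂ p ≈ 2.7171 bits.
Huffman merges: 7/100+9/100→4/25; 11/100+4/25→27/100; 4/25+17/100→33/100; 19/100+21/100→2/5; 27/100+33/100→3/5; 2/5+3/5→1. L = 69/25 ≈ 2.7600.
L − H = 2.7600 − 2.7171 = 0.043 bits.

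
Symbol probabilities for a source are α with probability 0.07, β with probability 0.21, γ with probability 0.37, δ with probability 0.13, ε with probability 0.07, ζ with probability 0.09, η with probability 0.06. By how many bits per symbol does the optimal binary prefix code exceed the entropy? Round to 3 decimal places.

Entropy H = −Σ p log₂ p ≈ 2.4795 bits.
Huffman merges: 3/50+7/100→13/100; 7/100+9/100→4/25; 13/100+13/100→13/50; 4/25+21/100→37/100; 13/50+37/100→63/100; 37/100+63/100→1. L = 51/20 ≈ 2.5500.
L − H = 2.5500 − 2.4795 = 0.071 bits.

0.071 bits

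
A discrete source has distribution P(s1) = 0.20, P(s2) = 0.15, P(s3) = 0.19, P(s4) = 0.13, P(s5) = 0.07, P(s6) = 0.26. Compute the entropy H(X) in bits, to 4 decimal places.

2.4866 bits

H = −Σ pᵢ log₂ pᵢ.
−0.20·log₂(0.20) = 0.4644
−0.15·log₂(0.15) = 0.4105
−0.19·log₂(0.19) = 0.4552
−0.13·log₂(0.13) = 0.3826
−0.07·log₂(0.07) = 0.2686
−0.26·log₂(0.26) = 0.5053
Sum ≈ 2.4866 → 2.4866 bits.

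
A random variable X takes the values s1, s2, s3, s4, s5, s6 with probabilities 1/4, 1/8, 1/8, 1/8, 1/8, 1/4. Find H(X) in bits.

Each probability is a power of 1/2, so log₂(1/p) is an integer.
H = Σ p·log₂(1/p) = 1/4·2 + 1/8·3 + 1/8·3 + 1/8·3 + 1/8·3 + 1/4·2 = 2.5 bits.

2.5 bits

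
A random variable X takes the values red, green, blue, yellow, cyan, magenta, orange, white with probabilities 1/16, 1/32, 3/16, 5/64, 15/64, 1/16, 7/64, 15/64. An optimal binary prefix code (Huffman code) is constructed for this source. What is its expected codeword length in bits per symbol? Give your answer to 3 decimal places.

2.766 bits/symbol

Repeatedly combine the two least-probable nodes; the expected code length is the sum of the merged weights.
merge 1/32 + 1/16 → 3/32
merge 1/16 + 5/64 → 9/64
merge 3/32 + 7/64 → 13/64
merge 9/64 + 3/16 → 21/64
merge 13/64 + 15/64 → 7/16
merge 15/64 + 21/64 → 9/16
merge 7/16 + 9/16 → 1
L = 3/32 + 9/64 + 13/64 + 21/64 + 7/16 + 9/16 + 1 = 177/64 ≈ 2.766 bits/symbol.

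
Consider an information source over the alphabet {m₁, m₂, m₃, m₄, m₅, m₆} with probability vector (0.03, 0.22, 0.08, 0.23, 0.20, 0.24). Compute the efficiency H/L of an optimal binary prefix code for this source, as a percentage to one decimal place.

Entropy H = −Σ p log₂ p ≈ 2.3700 bits.
Huffman merges: 3/100+2/25→11/100; 11/100+1/5→31/100; 11/50+23/100→9/20; 6/25+31/100→11/20; 9/20+11/20→1. L = 121/50 ≈ 2.4200.
Efficiency = H/L = 2.3700/2.4200 = 97.9%.

97.9%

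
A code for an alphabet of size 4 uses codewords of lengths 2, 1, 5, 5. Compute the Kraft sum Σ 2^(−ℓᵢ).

0.8125

With common denominator 2^5 = 32: Σ 2^(−ℓᵢ) = 8/32 + 16/32 + 1/32 + 1/32 = 26/32 = 0.8125.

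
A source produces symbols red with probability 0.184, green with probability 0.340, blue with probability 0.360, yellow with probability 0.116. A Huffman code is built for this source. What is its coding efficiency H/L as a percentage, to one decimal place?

96.4%

Entropy H = −Σ p log₂ p ≈ 1.8697 bits.
Huffman merges: 29/250+23/125→3/10; 3/10+17/50→16/25; 9/25+16/25→1. L = 97/50 ≈ 1.9400.
Efficiency = H/L = 1.8697/1.9400 = 96.4%.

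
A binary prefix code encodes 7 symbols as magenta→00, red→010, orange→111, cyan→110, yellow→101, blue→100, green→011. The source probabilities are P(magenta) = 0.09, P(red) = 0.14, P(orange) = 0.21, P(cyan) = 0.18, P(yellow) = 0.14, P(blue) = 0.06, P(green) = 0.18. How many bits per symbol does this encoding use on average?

2.91 bits/symbol

L̄ = Σ pᵢ·ℓᵢ = 0.09·2 + 0.14·3 + 0.21·3 + 0.18·3 + 0.14·3 + 0.06·3 + 0.18·3 = 2.91 bits/symbol.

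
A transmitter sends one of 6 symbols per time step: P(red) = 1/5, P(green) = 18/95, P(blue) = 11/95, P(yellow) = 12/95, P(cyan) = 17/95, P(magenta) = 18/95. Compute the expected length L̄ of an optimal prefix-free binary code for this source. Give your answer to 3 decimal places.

Repeatedly combine the two least-probable nodes; the expected code length is the sum of the merged weights.
merge 11/95 + 12/95 → 23/95
merge 17/95 + 18/95 → 7/19
merge 18/95 + 1/5 → 37/95
merge 23/95 + 7/19 → 58/95
merge 37/95 + 58/95 → 1
L = 23/95 + 7/19 + 37/95 + 58/95 + 1 = 248/95 ≈ 2.611 bits/symbol.

2.611 bits/symbol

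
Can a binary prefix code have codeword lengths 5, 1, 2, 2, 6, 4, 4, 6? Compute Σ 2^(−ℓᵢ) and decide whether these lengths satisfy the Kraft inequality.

1.1875; no

With common denominator 2^6 = 64: Σ 2^(−ℓᵢ) = 2/64 + 32/64 + 16/64 + 16/64 + 1/64 + 4/64 + 4/64 + 1/64 = 76/64 = 1.1875.
Kraft's inequality requires Σ ≤ 1; here Σ = 1.1875 > 1, so no such prefix code exists.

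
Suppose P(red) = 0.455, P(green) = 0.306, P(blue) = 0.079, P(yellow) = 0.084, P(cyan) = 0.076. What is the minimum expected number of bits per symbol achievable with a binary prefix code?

Repeatedly combine the two least-probable nodes; the expected code length is the sum of the merged weights.
merge 19/250 + 79/1000 → 31/200
merge 21/250 + 31/200 → 239/1000
merge 239/1000 + 153/500 → 109/200
merge 91/200 + 109/200 → 1
L = 31/200 + 239/1000 + 109/200 + 1 = 1939/1000 = 1.939 bits/symbol.

1.939 bits/symbol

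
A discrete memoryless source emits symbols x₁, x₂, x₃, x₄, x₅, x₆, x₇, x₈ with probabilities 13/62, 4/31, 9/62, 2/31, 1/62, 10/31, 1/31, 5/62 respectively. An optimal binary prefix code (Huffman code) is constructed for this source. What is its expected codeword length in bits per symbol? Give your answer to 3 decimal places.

2.629 bits/symbol

Repeatedly combine the two least-probable nodes; the expected code length is the sum of the merged weights.
merge 1/62 + 1/31 → 3/62
merge 3/62 + 2/31 → 7/62
merge 5/62 + 7/62 → 6/31
merge 4/31 + 9/62 → 17/62
merge 6/31 + 13/62 → 25/62
merge 17/62 + 10/31 → 37/62
merge 25/62 + 37/62 → 1
L = 3/62 + 7/62 + 6/31 + 17/62 + 25/62 + 37/62 + 1 = 163/62 ≈ 2.629 bits/symbol.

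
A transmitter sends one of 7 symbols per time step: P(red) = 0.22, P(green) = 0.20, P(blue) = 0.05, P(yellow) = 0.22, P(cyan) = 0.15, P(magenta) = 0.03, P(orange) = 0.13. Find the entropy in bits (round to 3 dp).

H = −Σ pᵢ log₂ pᵢ.
−0.22·log₂(0.22) = 0.4806
−0.20·log₂(0.20) = 0.4644
−0.05·log₂(0.05) = 0.2161
−0.22·log₂(0.22) = 0.4806
−0.15·log₂(0.15) = 0.4105
−0.03·log₂(0.03) = 0.1518
−0.13·log₂(0.13) = 0.3826
Sum ≈ 2.5866 → 2.587 bits.

2.587 bits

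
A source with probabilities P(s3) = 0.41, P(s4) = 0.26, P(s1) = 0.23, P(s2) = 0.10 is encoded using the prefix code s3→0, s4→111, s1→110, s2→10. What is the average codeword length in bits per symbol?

L̄ = Σ pᵢ·ℓᵢ = 0.41·1 + 0.26·3 + 0.23·3 + 0.10·2 = 2.08 bits/symbol.

2.08 bits/symbol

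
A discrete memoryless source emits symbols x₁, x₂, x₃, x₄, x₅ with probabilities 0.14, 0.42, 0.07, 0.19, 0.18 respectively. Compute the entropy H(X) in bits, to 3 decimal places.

H = −Σ pᵢ log₂ pᵢ.
−0.14·log₂(0.14) = 0.3971
−0.42·log₂(0.42) = 0.5256
−0.07·log₂(0.07) = 0.2686
−0.19·log₂(0.19) = 0.4552
−0.18·log₂(0.18) = 0.4453
Sum ≈ 2.0918 → 2.092 bits.

2.092 bits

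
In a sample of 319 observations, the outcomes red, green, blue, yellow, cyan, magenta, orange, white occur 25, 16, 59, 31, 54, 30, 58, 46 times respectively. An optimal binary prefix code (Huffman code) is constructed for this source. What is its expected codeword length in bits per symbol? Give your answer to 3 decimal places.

Probabilities are the counts divided by 319.
Repeatedly combine the two least-probable nodes; the expected code length is the sum of the merged weights.
merge 16/319 + 25/319 → 41/319
merge 30/319 + 31/319 → 61/319
merge 41/319 + 46/319 → 3/11
merge 54/319 + 2/11 → 112/319
merge 59/319 + 61/319 → 120/319
merge 3/11 + 112/319 → 199/319
merge 120/319 + 199/319 → 1
L = 41/319 + 61/319 + 3/11 + 112/319 + 120/319 + 199/319 + 1 = 939/319 ≈ 2.944 bits/symbol.

2.944 bits/symbol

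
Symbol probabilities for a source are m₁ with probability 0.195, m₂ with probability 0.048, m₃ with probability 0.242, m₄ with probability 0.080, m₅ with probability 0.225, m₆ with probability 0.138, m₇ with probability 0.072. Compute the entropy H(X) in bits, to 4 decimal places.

H = −Σ pᵢ log₂ pᵢ.
−0.195·log₂(0.195) = 0.4599
−0.048·log₂(0.048) = 0.2103
−0.242·log₂(0.242) = 0.4954
−0.080·log₂(0.080) = 0.2915
−0.225·log₂(0.225) = 0.4842
−0.138·log₂(0.138) = 0.3943
−0.072·log₂(0.072) = 0.2733
Sum ≈ 2.6088 → 2.6088 bits.

2.6088 bits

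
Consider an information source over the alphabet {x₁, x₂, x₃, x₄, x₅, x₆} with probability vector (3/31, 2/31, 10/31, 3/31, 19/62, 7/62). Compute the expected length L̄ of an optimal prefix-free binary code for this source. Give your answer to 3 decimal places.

Repeatedly combine the two least-probable nodes; the expected code length is the sum of the merged weights.
merge 2/31 + 3/31 → 5/31
merge 3/31 + 7/62 → 13/62
merge 5/31 + 13/62 → 23/62
merge 19/62 + 10/31 → 39/62
merge 23/62 + 39/62 → 1
L = 5/31 + 13/62 + 23/62 + 39/62 + 1 = 147/62 ≈ 2.371 bits/symbol.

2.371 bits/symbol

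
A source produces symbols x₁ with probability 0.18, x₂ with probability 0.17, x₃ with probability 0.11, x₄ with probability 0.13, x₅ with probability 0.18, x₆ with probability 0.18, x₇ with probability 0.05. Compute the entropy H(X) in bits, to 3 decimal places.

H = −Σ pᵢ log₂ pᵢ.
−0.18·log₂(0.18) = 0.4453
−0.17·log₂(0.17) = 0.4346
−0.11·log₂(0.11) = 0.3503
−0.13·log₂(0.13) = 0.3826
−0.18·log₂(0.18) = 0.4453
−0.18·log₂(0.18) = 0.4453
−0.05·log₂(0.05) = 0.2161
Sum ≈ 2.7195 → 2.720 bits.

2.720 bits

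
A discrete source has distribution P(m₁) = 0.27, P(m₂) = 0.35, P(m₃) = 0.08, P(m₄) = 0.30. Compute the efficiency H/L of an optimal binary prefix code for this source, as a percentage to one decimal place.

Entropy H = −Σ p log₂ p ≈ 1.8527 bits.
Huffman merges: 2/25+27/100→7/20; 3/10+7/20→13/20; 7/20+13/20→1. L = 2 ≈ 2.0000.
Efficiency = H/L = 1.8527/2.0000 = 92.6%.

92.6%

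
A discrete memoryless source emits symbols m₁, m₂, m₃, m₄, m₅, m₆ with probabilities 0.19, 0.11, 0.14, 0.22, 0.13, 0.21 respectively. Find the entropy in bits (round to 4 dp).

2.5387 bits

H = −Σ pᵢ log₂ pᵢ.
−0.19·log₂(0.19) = 0.4552
−0.11·log₂(0.11) = 0.3503
−0.14·log₂(0.14) = 0.3971
−0.22·log₂(0.22) = 0.4806
−0.13·log₂(0.13) = 0.3826
−0.21·log₂(0.21) = 0.4728
Sum ≈ 2.5387 → 2.5387 bits.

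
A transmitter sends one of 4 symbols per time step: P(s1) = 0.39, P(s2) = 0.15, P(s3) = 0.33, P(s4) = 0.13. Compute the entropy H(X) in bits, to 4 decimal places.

1.8508 bits

H = −Σ pᵢ log₂ pᵢ.
−0.39·log₂(0.39) = 0.5298
−0.15·log₂(0.15) = 0.4105
−0.33·log₂(0.33) = 0.5278
−0.13·log₂(0.13) = 0.3826
Sum ≈ 1.8508 → 1.8508 bits.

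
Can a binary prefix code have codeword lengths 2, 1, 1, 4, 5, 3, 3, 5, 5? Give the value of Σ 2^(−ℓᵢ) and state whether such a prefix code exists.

With common denominator 2^5 = 32: Σ 2^(−ℓᵢ) = 8/32 + 16/32 + 16/32 + 2/32 + 1/32 + 4/32 + 4/32 + 1/32 + 1/32 = 53/32 = 1.65625.
Kraft's inequality requires Σ ≤ 1; here Σ = 1.65625 > 1, so no such prefix code exists.

1.65625; no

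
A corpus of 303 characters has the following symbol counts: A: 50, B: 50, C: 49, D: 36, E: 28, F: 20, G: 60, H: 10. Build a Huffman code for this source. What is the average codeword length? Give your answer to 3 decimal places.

Probabilities are the counts divided by 303.
Repeatedly combine the two least-probable nodes; the expected code length is the sum of the merged weights.
merge 10/303 + 20/303 → 10/101
merge 28/303 + 10/101 → 58/303
merge 12/101 + 49/303 → 85/303
merge 50/303 + 50/303 → 100/303
merge 58/303 + 20/101 → 118/303
merge 85/303 + 100/303 → 185/303
merge 118/303 + 185/303 → 1
L = 10/101 + 58/303 + 85/303 + 100/303 + 118/303 + 185/303 + 1 = 293/101 ≈ 2.901 bits/symbol.

2.901 bits/symbol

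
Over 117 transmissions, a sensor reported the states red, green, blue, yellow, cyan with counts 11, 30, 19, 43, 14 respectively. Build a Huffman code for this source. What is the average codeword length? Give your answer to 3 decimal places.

Probabilities are the counts divided by 117.
Repeatedly combine the two least-probable nodes; the expected code length is the sum of the merged weights.
merge 11/117 + 14/117 → 25/117
merge 19/117 + 25/117 → 44/117
merge 10/39 + 43/117 → 73/117
merge 44/117 + 73/117 → 1
L = 25/117 + 44/117 + 73/117 + 1 = 259/117 ≈ 2.214 bits/symbol.

2.214 bits/symbol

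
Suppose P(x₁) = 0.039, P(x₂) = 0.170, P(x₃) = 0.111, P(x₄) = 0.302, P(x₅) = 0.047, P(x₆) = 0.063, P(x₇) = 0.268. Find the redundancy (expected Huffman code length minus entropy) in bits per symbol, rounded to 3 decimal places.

Entropy H = −Σ p log₂ p ≈ 2.4585 bits.
Huffman merges: 39/1000+47/1000→43/500; 63/1000+43/500→149/1000; 111/1000+149/1000→13/50; 17/100+13/50→43/100; 67/250+151/500→57/100; 43/100+57/100→1. L = 499/200 ≈ 2.4950.
L − H = 2.4950 − 2.4585 = 0.036 bits.

0.036 bits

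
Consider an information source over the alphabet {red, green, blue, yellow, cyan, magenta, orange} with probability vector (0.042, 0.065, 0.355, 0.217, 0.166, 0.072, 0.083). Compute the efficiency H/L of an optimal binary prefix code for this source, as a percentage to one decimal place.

97.4%

Entropy H = −Σ p log₂ p ≈ 2.4585 bits.
Huffman merges: 21/500+13/200→107/1000; 9/125+83/1000→31/200; 107/1000+31/200→131/500; 83/500+217/1000→383/1000; 131/500+71/200→617/1000; 383/1000+617/1000→1. L = 631/250 ≈ 2.5240.
Efficiency = H/L = 2.4585/2.5240 = 97.4%.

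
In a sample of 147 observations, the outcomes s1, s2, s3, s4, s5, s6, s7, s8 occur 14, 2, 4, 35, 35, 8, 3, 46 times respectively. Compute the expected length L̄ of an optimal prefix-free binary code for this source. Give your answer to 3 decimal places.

Probabilities are the counts divided by 147.
Repeatedly combine the two least-probable nodes; the expected code length is the sum of the merged weights.
merge 2/147 + 1/49 → 5/147
merge 4/147 + 5/147 → 3/49
merge 8/147 + 3/49 → 17/147
merge 2/21 + 17/147 → 31/147
merge 31/147 + 5/21 → 22/49
merge 5/21 + 46/147 → 27/49
merge 22/49 + 27/49 → 1
L = 5/147 + 3/49 + 17/147 + 31/147 + 22/49 + 27/49 + 1 = 356/147 ≈ 2.422 bits/symbol.

2.422 bits/symbol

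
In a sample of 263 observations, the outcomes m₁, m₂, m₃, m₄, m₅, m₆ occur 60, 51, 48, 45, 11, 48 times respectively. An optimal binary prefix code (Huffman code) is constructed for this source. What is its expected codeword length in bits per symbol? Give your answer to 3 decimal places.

Probabilities are the counts divided by 263.
Repeatedly combine the two least-probable nodes; the expected code length is the sum of the merged weights.
merge 11/263 + 45/263 → 56/263
merge 48/263 + 48/263 → 96/263
merge 51/263 + 56/263 → 107/263
merge 60/263 + 96/263 → 156/263
merge 107/263 + 156/263 → 1
L = 56/263 + 96/263 + 107/263 + 156/263 + 1 = 678/263 ≈ 2.578 bits/symbol.

2.578 bits/symbol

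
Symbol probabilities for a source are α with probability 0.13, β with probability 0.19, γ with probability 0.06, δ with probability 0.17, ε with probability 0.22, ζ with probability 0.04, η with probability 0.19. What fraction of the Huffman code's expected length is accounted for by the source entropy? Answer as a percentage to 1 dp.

98.1%

Entropy H = −Σ p log₂ p ≈ 2.6375 bits.
Huffman merges: 1/25+3/50→1/10; 1/10+13/100→23/100; 17/100+19/100→9/25; 19/100+11/50→41/100; 23/100+9/25→59/100; 41/100+59/100→1. L = 269/100 ≈ 2.6900.
Efficiency = H/L = 2.6375/2.6900 = 98.1%.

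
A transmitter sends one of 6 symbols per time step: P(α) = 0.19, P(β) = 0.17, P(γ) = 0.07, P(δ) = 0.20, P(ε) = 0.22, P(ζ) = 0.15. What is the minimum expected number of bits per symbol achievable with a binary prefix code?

2.58 bits/symbol

Repeatedly combine the two least-probable nodes; the expected code length is the sum of the merged weights.
merge 7/100 + 3/20 → 11/50
merge 17/100 + 19/100 → 9/25
merge 1/5 + 11/50 → 21/50
merge 11/50 + 9/25 → 29/50
merge 21/50 + 29/50 → 1
L = 11/50 + 9/25 + 21/50 + 29/50 + 1 = 129/50 = 2.58 bits/symbol.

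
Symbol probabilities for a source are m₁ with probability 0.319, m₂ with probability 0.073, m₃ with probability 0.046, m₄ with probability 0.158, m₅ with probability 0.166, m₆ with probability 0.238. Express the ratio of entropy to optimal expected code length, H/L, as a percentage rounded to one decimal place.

Entropy H = −Σ p log₂ p ≈ 2.3494 bits.
Huffman merges: 23/500+73/1000→119/1000; 119/1000+79/500→277/1000; 83/500+119/500→101/250; 277/1000+319/1000→149/250; 101/250+149/250→1. L = 599/250 ≈ 2.3960.
Efficiency = H/L = 2.3494/2.3960 = 98.1%.

98.1%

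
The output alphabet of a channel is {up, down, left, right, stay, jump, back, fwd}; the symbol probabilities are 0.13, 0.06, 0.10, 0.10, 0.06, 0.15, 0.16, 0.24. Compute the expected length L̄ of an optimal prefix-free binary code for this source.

Repeatedly combine the two least-probable nodes; the expected code length is the sum of the merged weights.
merge 3/50 + 3/50 → 3/25
merge 1/10 + 1/10 → 1/5
merge 3/25 + 13/100 → 1/4
merge 3/20 + 4/25 → 31/100
merge 1/5 + 6/25 → 11/25
merge 1/4 + 31/100 → 14/25
merge 11/25 + 14/25 → 1
L = 3/25 + 1/5 + 1/4 + 31/100 + 11/25 + 14/25 + 1 = 72/25 = 2.88 bits/symbol.

2.88 bits/symbol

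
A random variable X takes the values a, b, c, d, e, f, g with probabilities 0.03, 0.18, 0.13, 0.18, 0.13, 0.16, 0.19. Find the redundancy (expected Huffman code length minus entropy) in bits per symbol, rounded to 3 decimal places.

0.104 bits

Entropy H = −Σ p log₂ p ≈ 2.6859 bits.
Huffman merges: 3/100+13/100→4/25; 13/100+4/25→29/100; 4/25+9/50→17/50; 9/50+19/100→37/100; 29/100+17/50→63/100; 37/100+63/100→1. L = 279/100 ≈ 2.7900.
L − H = 2.7900 − 2.6859 = 0.104 bits.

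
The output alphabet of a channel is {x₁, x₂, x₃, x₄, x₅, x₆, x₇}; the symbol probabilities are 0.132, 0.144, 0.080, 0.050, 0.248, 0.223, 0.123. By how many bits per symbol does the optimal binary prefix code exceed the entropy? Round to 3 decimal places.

0.010 bits

Entropy H = −Σ p log₂ p ≈ 2.6493 bits.
Huffman merges: 1/20+2/25→13/100; 123/1000+13/100→253/1000; 33/250+18/125→69/250; 223/1000+31/125→471/1000; 253/1000+69/250→529/1000; 471/1000+529/1000→1. L = 2659/1000 ≈ 2.6590.
L − H = 2.6590 − 2.6493 = 0.010 bits.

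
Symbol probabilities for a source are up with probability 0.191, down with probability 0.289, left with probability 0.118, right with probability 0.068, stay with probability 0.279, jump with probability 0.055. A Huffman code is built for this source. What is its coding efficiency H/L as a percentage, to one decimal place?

Entropy H = −Σ p log₂ p ≈ 2.3452 bits.
Huffman merges: 11/200+17/250→123/1000; 59/500+123/1000→241/1000; 191/1000+241/1000→54/125; 279/1000+289/1000→71/125; 54/125+71/125→1. L = 591/250 ≈ 2.3640.
Efficiency = H/L = 2.3452/2.3640 = 99.2%.

99.2%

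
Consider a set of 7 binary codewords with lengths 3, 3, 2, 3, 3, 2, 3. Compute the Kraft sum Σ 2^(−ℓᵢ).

1.125

With common denominator 2^3 = 8: Σ 2^(−ℓᵢ) = 1/8 + 1/8 + 2/8 + 1/8 + 1/8 + 2/8 + 1/8 = 9/8 = 1.125.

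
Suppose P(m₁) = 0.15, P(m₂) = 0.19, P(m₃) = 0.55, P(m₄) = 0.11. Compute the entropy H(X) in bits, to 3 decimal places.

1.690 bits

H = −Σ pᵢ log₂ pᵢ.
−0.15·log₂(0.15) = 0.4105
−0.19·log₂(0.19) = 0.4552
−0.55·log₂(0.55) = 0.4744
−0.11·log₂(0.11) = 0.3503
Sum ≈ 1.6904 → 1.690 bits.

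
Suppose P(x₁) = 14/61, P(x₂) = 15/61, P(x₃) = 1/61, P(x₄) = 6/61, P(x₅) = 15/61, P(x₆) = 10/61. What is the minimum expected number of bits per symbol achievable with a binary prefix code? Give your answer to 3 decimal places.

2.393 bits/symbol

Repeatedly combine the two least-probable nodes; the expected code length is the sum of the merged weights.
merge 1/61 + 6/61 → 7/61
merge 7/61 + 10/61 → 17/61
merge 14/61 + 15/61 → 29/61
merge 15/61 + 17/61 → 32/61
merge 29/61 + 32/61 → 1
L = 7/61 + 17/61 + 29/61 + 32/61 + 1 = 146/61 ≈ 2.393 bits/symbol.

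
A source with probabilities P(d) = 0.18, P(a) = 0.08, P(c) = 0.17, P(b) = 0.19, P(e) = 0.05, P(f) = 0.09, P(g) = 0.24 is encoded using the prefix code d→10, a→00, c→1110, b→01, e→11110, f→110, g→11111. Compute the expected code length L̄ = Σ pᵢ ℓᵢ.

L̄ = Σ pᵢ·ℓᵢ = 0.18·2 + 0.08·2 + 0.17·4 + 0.19·2 + 0.05·5 + 0.09·3 + 0.24·5 = 3.3 bits/symbol.

3.3 bits/symbol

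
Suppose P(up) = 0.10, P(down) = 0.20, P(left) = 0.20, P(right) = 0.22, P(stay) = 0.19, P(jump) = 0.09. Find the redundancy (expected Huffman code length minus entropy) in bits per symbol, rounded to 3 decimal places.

Entropy H = −Σ p log₂ p ≈ 2.5094 bits.
Huffman merges: 9/100+1/10→19/100; 19/100+19/100→19/50; 1/5+1/5→2/5; 11/50+19/50→3/5; 2/5+3/5→1. L = 257/100 ≈ 2.5700.
L − H = 2.5700 − 2.5094 = 0.061 bits.

0.061 bits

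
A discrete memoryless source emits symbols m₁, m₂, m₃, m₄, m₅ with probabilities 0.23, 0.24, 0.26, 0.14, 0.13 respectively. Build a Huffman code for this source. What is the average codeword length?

2.27 bits/symbol

Repeatedly combine the two least-probable nodes; the expected code length is the sum of the merged weights.
merge 13/100 + 7/50 → 27/100
merge 23/100 + 6/25 → 47/100
merge 13/50 + 27/100 → 53/100
merge 47/100 + 53/100 → 1
L = 27/100 + 47/100 + 53/100 + 1 = 227/100 = 2.27 bits/symbol.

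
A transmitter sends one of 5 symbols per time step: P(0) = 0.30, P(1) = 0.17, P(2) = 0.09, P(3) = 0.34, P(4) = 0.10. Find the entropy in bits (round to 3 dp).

2.130 bits

H = −Σ pᵢ log₂ pᵢ.
−0.30·log₂(0.30) = 0.5211
−0.17·log₂(0.17) = 0.4346
−0.09·log₂(0.09) = 0.3127
−0.34·log₂(0.34) = 0.5292
−0.10·log₂(0.10) = 0.3322
Sum ≈ 2.1297 → 2.130 bits.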